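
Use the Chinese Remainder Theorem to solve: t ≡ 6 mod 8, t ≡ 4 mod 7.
M = 8 × 7 = 56. M₁ = 7, y₁ ≡ 7 mod 8. M₂ = 8, y₂ ≡ 1 mod 7. t = 6×7×7 + 4×8×1 ≡ 46 mod 56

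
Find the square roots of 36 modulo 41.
The square roots of 36 mod 41 are 6 and 35. Verify: 6² = 36 ≡ 36 mod 41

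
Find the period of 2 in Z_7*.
Powers of 2 mod 7: 2^1≡2, 2^2≡4, 2^3≡1. ord_7(2) = 3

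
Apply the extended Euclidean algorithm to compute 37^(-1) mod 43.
Extended GCD: 37(7) + 43(-6) = 1. So 37^(-1) ≡ 7 mod 43. Verify: 37 × 7 = 259 ≡ 1 mod 43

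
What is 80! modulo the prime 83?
(82)! = (80)! × (81) × (82) ≡ -1 (mod 83). So (80)! ≡ -1 × [(82)(81)]^(-1) ≡ 41 (mod 83)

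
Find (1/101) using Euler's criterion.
(1/101) = 1^{50} mod 101 = 1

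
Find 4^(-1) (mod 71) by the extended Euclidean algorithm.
Extended GCD: 4(18) + 71(-1) = 1. So 4^(-1) ≡ 18 (mod 71). Verify: 4 × 18 = 72 ≡ 1 (mod 71)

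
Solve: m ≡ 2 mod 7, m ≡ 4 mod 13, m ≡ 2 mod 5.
M = 7 × 13 × 5 = 455. M₁ = 65, y₁ ≡ 4 mod 7. M₂ = 35, y₂ ≡ 3 mod 13. M₃ = 91, y₃ ≡ 1 mod 5. m = 2×65×4 + 4×35×3 + 2×91×1 ≡ 212 mod 455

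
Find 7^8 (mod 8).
By repeated squaring (mod 8): 7^{1}≡7, 7^{2}≡1, 7^{4}≡1, 7^{8}≡1. So 7^{8} ≡ 1 (mod 8)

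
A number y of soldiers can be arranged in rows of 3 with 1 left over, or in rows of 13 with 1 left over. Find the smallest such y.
M = 3 × 13 = 39. M₁ = 13, y₁ ≡ 1 (mod 3). M₂ = 3, y₂ ≡ 9 (mod 13). y = 1×13×1 + 1×3×9 ≡ 1 (mod 39)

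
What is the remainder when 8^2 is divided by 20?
8^{2} = 64 ≡ 4 (mod 20)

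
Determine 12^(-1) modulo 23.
Since 23 is prime, by Fermat 12^(-1) ≡ 12^{21} ≡ 2 (mod 23). Verify: 12 × 2 = 24 ≡ 1 (mod 23)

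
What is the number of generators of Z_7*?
There are φ(7-1) = φ(6) = 2 primitive roots modulo 7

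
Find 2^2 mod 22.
2^{2} = 4 ≡ 4 mod 22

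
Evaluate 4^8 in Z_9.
By repeated squaring (mod 9): 4^{1}≡4, 4^{2}≡7, 4^{4}≡4, 4^{8}≡7. So 4^{8} ≡ 7 (mod 9)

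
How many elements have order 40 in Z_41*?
Number of primitive roots mod 41 = φ(p-1) = φ(40) = 16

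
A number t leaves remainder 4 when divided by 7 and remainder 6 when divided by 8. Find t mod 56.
M = 7 × 8 = 56. M₁ = 8, y₁ ≡ 1 mod 7. M₂ = 7, y₂ ≡ 7 mod 8. t = 4×8×1 + 6×7×7 ≡ 46 mod 56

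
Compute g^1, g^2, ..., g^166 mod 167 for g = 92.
92^1, 92^2, ..., 92^{166} mod 167: [92, 114, 134, 137, 79, 87, 155, 65, 135, 62, 26, 54, 125, 144, 55, 50, 91, 22, 20, 3, 109, 8, 68, 77, 70, 94, 131, 28, 71, 19, 78, 162, 41, 98, 165, 150, 106, 66, 60, 9, 160, 24, 37, 64, 43, 115, 59, 84, 46, 57, 67, 152, 123, 127, 161, 116, 151, 31, 13, 27, 146, 72, 111, 25, 129, 11, 10, 85, 138, 4, 34, 122, 35, 47, 149, 14, 119, 93, 39, 81, 104, 49, 166, 75, 53, 33, 30, 88, 80, 12, 102, 32, 105, 141, 113, 42, 23, 112, 117, 76, 145, 147, 164, 58, 159, 99, 90, 97, 73, 36, 139, 96, 148, 89, 5, 126, 69, 2, 17, 61, 101, 107, 158, 7, 143, 130, 103, 124, 52, 108, 83, 121, 110, 100, 15, 44, 40, 6, 51, 16, 136, 154, 140, 21, 95, 56, 142, 38, 156, 157, 82, 29, 163, 133, 45, 132, 120, 18, 153, 48, 74, 128, 86, 63, 118, 1]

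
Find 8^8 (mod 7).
Using Fermat: 8^{6} ≡ 1 (mod 7). 8 ≡ 2 (mod 6). So 8^{8} ≡ 8^{2} ≡ 1 (mod 7)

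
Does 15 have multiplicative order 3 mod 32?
Powers of 15 mod 32: 15^1≡15, 15^2≡1. Already 15^2≡1, so the order is 2 < 3. No, the actual order is 2.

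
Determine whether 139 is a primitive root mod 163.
ord_163(139) divides 162. For each prime q|162: 139^{81}≡162, 139^{54}≡58, none ≡ 1. So 139 has order 162 and is a primitive root mod 163.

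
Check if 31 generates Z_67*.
ord_67(31) divides 66. For each prime q|66: 31^{33}≡66, 31^{22}≡29, 31^{6}≡40, none ≡ 1. So 31 has order 66 and is a primitive root mod 67.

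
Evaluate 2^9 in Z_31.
By repeated squaring mod 31: 2^{1}≡2, 2^{2}≡4, 2^{4}≡16, 2^{8}≡8. Then 2^{9} = 2^{8+1} ≡ 8 × 2 ≡ 16 mod 31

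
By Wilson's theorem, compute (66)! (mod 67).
By Wilson's theorem, (66)! ≡ -1 ≡ 66 (mod 67)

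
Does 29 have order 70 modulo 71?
29^{35} ≡ 1 (mod 71) and 35 < 70, so ord_71(29) = 35 ≠ 70 and 29 is not a primitive root.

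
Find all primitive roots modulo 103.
There are φ(102) = 32 primitive roots mod 103: {5, 6, 11, 12, 20, 21, 35, 40, 43, 44, 45, 48, 51, 53, 54, 62, 65, 67, 70, 71, 74, 75, 77, 78, 84, 85, 86, 87, 88, 96, 99, 101}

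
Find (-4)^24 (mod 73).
By repeated squaring (mod 73): (-4)^{1}≡69, (-4)^{2}≡16, (-4)^{4}≡37, (-4)^{8}≡55, (-4)^{16}≡32. Then (-4)^{24} = (-4)^{16+8} ≡ 32 × 55 ≡ 8 (mod 73)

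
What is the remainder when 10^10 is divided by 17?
By repeated squaring mod 17: 10^{1}≡10, 10^{2}≡15, 10^{4}≡4, 10^{8}≡16. Then 10^{10} = 10^{8+2} ≡ 16 × 15 ≡ 2 mod 17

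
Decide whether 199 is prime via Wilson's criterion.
(198)! mod 199 = 198. Since 198 ≡ -1 mod 199, 199 is prime.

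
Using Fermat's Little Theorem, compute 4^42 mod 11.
By Fermat: 4^{10} ≡ 1 (mod 11). 42 = 4×10 + 2. So 4^{42} ≡ 4^{2} ≡ 5 (mod 11)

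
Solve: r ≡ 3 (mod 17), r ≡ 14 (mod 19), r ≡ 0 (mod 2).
M = 17 × 19 × 2 = 646. M₁ = 38, y₁ ≡ 13 (mod 17). M₂ = 34, y₂ ≡ 14 (mod 19). M₃ = 323, y₃ ≡ 1 (mod 2). r = 3×38×13 + 14×34×14 + 0×323×1 ≡ 394 (mod 646)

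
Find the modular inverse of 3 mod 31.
Since 31 is prime, by Fermat 3^(-1) ≡ 3^{29} ≡ 21 mod 31. Verify: 3 × 21 = 63 ≡ 1 mod 31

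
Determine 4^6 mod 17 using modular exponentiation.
By repeated squaring mod 17: 4^{1}≡4, 4^{2}≡16, 4^{4}≡1. Then 4^{6} = 4^{4+2} ≡ 1 × 16 ≡ 16 mod 17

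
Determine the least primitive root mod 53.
g = 2. For each prime q|52: 2^{26}≡52, 2^{4}≡16, none ≡ 1, so ord_53(2) = 52 and 2 is a primitive root.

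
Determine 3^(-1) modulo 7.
Since 7 is prime, by Fermat 3^(-1) ≡ 3^{5} ≡ 5 mod 7. Verify: 3 × 5 = 15 ≡ 1 mod 7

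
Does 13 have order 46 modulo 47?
ord_47(13) divides 46. For each prime q|46: 13^{23}≡46, 13^{2}≡28, none ≡ 1. So 13 has order 46 and is a primitive root mod 47.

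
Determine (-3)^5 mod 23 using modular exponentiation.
By repeated squaring (mod 23): (-3)^{1}≡20, (-3)^{2}≡9, (-3)^{4}≡12. Then (-3)^{5} = (-3)^{4+1} ≡ 12 × 20 ≡ 10 (mod 23)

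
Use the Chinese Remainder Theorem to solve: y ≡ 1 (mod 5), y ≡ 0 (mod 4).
M = 5 × 4 = 20. M₁ = 4, y₁ ≡ 4 (mod 5). M₂ = 5, y₂ ≡ 1 (mod 4). y = 1×4×4 + 0×5×1 ≡ 16 (mod 20)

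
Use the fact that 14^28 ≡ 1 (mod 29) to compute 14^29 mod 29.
By Fermat: 14^{28} ≡ 1 (mod 29). So 14^{29} = 14^{28} · 14^{1} ≡ 14^{1} ≡ 14 (mod 29)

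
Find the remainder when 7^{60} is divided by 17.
By Fermat: 7^{16} ≡ 1 mod 17. 60 = 3×16 + 12. So 7^{60} ≡ 7^{12} ≡ 13 mod 17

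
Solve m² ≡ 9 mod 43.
The square roots of 9 mod 43 are 40 and 3. Verify: 40² = 1600 ≡ 9 mod 43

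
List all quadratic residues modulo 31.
QRs mod 31: {1, 2, 4, 5, 7, 8, 9, 10, 14, 16, 18, 19, 20, 25, 28}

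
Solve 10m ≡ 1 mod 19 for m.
Since 19 is prime, by Fermat 10^(-1) ≡ 10^{17} ≡ 2 mod 19. Verify: 10 × 2 = 20 ≡ 1 mod 19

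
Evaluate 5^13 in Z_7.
Using Fermat: 5^{6} ≡ 1 (mod 7). 13 ≡ 1 (mod 6). So 5^{13} ≡ 5^{1} ≡ 5 (mod 7)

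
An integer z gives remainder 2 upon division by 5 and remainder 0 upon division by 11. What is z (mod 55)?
M = 5 × 11 = 55. M₁ = 11, y₁ ≡ 1 (mod 5). M₂ = 5, y₂ ≡ 9 (mod 11). z = 2×11×1 + 0×5×9 ≡ 22 (mod 55)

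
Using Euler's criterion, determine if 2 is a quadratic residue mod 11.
By Euler's criterion: 2^{5} ≡ 10 (mod 11). Since this equals -1 (≡ 10), 2 is not a QR.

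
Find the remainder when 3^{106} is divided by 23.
By Fermat: 3^{22} ≡ 1 (mod 23). 106 = 4×22 + 18. So 3^{106} ≡ 3^{18} ≡ 2 (mod 23)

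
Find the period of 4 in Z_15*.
Powers of 4 mod 15: 4^1≡4, 4^2≡1. Order = 2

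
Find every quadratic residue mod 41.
Quadratic residues modulo 41: {1, 2, 4, 5, 8, 9, 10, 16, 18, 20, 21, 23, 25, 31, 32, 33, 36, 37, 39, 40}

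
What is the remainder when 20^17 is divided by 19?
By repeated squaring (mod 19): 20^{1}≡1, 20^{2}≡1, 20^{4}≡1, 20^{8}≡1, 20^{16}≡1. Then 20^{17} = 20^{16+1} ≡ 1 × 1 ≡ 1 (mod 19)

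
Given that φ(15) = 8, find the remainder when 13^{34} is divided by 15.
By Euler: 13^{8} ≡ 1 (mod 15) since gcd(13, 15) = 1. 34 = 4×8 + 2. So 13^{34} ≡ 13^{2} ≡ 4 (mod 15)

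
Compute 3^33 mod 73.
By repeated squaring (mod 73): 3^{1}≡3, 3^{2}≡9, 3^{4}≡8, 3^{8}≡64, 3^{16}≡8, 3^{32}≡64. Then 3^{33} = 3^{32+1} ≡ 64 × 3 ≡ 46 (mod 73)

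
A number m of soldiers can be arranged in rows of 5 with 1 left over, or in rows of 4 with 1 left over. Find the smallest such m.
M = 5 × 4 = 20. M₁ = 4, y₁ ≡ 4 (mod 5). M₂ = 5, y₂ ≡ 1 (mod 4). m = 1×4×4 + 1×5×1 ≡ 1 (mod 20)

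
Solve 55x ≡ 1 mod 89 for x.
Since 89 is prime, by Fermat 55^(-1) ≡ 55^{87} ≡ 34 mod 89. Verify: 55 × 34 = 1870 ≡ 1 mod 89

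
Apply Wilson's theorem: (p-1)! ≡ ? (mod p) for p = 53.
By Wilson's theorem, (52)! ≡ -1 ≡ 52 mod 53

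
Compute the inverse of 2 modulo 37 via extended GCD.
Extended GCD: 2(-18) + 37(1) = 1. So 2^(-1) ≡ -18 ≡ 19 (mod 37). Verify: 2 × 19 = 38 ≡ 1 (mod 37)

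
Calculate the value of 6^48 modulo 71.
By repeated squaring (mod 71): 6^{1}≡6, 6^{2}≡36, 6^{4}≡18, 6^{8}≡40, 6^{16}≡38, 6^{32}≡24. Then 6^{48} = 6^{32+16} ≡ 24 × 38 ≡ 60 (mod 71)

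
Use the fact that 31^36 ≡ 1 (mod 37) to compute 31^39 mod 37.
By Fermat: 31^{36} ≡ 1 (mod 37). So 31^{39} = 31^{36} · 31^{3} ≡ 31^{3} ≡ 6 (mod 37)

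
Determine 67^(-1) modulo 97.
Since 97 is prime, by Fermat 67^(-1) ≡ 67^{95} ≡ 42 (mod 97). Verify: 67 × 42 = 2814 ≡ 1 (mod 97)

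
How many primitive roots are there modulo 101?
Number of primitive roots mod 101 = φ(p-1) = φ(100) = 40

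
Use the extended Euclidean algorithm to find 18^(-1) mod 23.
Extended GCD: 18(9) + 23(-7) = 1. So 18^(-1) ≡ 9 mod 23. Verify: 18 × 9 = 162 ≡ 1 mod 23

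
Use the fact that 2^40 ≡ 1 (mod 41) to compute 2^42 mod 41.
By Fermat: 2^{40} ≡ 1 (mod 41). So 2^{42} = 2^{40} · 2^{2} ≡ 2^{2} ≡ 4 (mod 41)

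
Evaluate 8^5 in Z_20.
By repeated squaring mod 20: 8^{1}≡8, 8^{2}≡4, 8^{4}≡16. Then 8^{5} = 8^{4+1} ≡ 16 × 8 ≡ 8 mod 20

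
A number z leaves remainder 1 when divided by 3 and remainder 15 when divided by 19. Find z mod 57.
M = 3 × 19 = 57. M₁ = 19, y₁ ≡ 1 mod 3. M₂ = 3, y₂ ≡ 13 mod 19. z = 1×19×1 + 15×3×13 ≡ 34 mod 57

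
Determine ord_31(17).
Powers of 17 mod 31: 17^1≡17, 17^2≡10, 17^3≡15, 17^4≡7, 17^5≡26, 17^6≡8, 17^7≡12, 17^8≡18, 17^9≡27, 17^10≡25, 17^11≡22, 17^12≡2, 17^13≡3, 17^14≡20, 17^15≡30, 17^16≡14, 17^17≡21, 17^18≡16, 17^19≡24, 17^20≡5, 17^21≡23, 17^22≡19, 17^23≡13, 17^24≡4, 17^25≡6, 17^26≡9, 17^27≡29, 17^28≡28, 17^29≡11, 17^30≡1. ord_31(17) = 30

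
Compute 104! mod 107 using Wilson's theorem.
(106)! = (104)! × (105) × (106) ≡ -1 mod 107. So (104)! ≡ -1 × [(106)(105)]^(-1) ≡ 53 mod 107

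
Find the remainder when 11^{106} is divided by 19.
By Fermat: 11^{18} ≡ 1 (mod 19). 106 = 5×18 + 16. So 11^{106} ≡ 11^{16} ≡ 11 (mod 19)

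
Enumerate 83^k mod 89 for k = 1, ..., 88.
83^1, 83^2, ..., 83^{88} mod 89: [83, 36, 51, 50, 56, 20, 58, 8, 41, 21, 52, 44, 3, 71, 19, 64, 61, 79, 60, 85, 24, 34, 63, 67, 43, 9, 35, 57, 14, 5, 59, 2, 77, 72, 13, 11, 23, 40, 27, 16, 82, 42, 15, 88, 6, 53, 38, 39, 33, 69, 31, 81, 48, 68, 37, 45, 86, 18, 70, 25, 28, 10, 29, 4, 65, 55, 26, 22, 46, 80, 54, 32, 75, 84, 30, 87, 12, 17, 76, 78, 66, 49, 62, 73, 7, 47, 74, 1]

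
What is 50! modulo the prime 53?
(52)! = (50)! × (51) × (52) ≡ -1 mod 53. So (50)! ≡ -1 × [(52)(51)]^(-1) ≡ 26 mod 53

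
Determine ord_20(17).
Powers of 17 mod 20: 17^1≡17, 17^2≡9, 17^3≡13, 17^4≡1. Order = 4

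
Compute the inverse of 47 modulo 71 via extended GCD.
Extended GCD: 47(-3) + 71(2) = 1. So 47^(-1) ≡ -3 ≡ 68 (mod 71). Verify: 47 × 68 = 3196 ≡ 1 (mod 71)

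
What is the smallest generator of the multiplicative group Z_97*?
g = 5. Powers: [5, 25, 28, 43, 21, 8, 40, 6, ...] generates all 96 non-zero residues.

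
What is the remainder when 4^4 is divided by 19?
4^{4} = 256 ≡ 9 mod 19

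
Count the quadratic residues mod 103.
Exactly half the non-zero residues mod a prime are QRs: (103-1)/2 = 51.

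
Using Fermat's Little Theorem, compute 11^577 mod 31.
By Fermat: 11^{30} ≡ 1 mod 31. 577 ≡ 7 mod 30. So 11^{577} ≡ 11^{7} ≡ 13 mod 31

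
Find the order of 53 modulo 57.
Powers of 53 mod 57: 53^1≡53, 53^2≡16, 53^3≡50, 53^4≡28, 53^5≡2, 53^6≡49, 53^7≡32, 53^8≡43, 53^9≡56, 53^10≡4, 53^11≡41, 53^12≡7, 53^13≡29, 53^14≡55, 53^15≡8, 53^16≡25, 53^17≡14, 53^18≡1. ord_57(53) = 18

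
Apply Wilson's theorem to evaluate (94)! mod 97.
(96)! = (94)! × (95) × (96) ≡ -1 (mod 97). So (94)! ≡ -1 × [(96)(95)]^(-1) ≡ 48 (mod 97)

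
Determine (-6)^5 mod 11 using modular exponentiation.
By repeated squaring mod 11: (-6)^{1}≡5, (-6)^{2}≡3, (-6)^{4}≡9. Then (-6)^{5} = (-6)^{4+1} ≡ 9 × 5 ≡ 1 mod 11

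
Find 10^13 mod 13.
Using Fermat: 10^{12} ≡ 1 mod 13. 13 ≡ 1 mod 12. So 10^{13} ≡ 10^{1} ≡ 10 mod 13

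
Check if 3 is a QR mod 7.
By Euler's criterion: 3^{3} ≡ 6 (mod 7). Since this equals -1 (≡ 6), 3 is not a QR.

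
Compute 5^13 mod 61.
By repeated squaring (mod 61): 5^{1}≡5, 5^{2}≡25, 5^{4}≡15, 5^{8}≡42. Then 5^{13} = 5^{8+4+1} ≡ 42 × 15 × 5 ≡ 39 (mod 61)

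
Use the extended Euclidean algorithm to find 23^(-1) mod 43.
Extended GCD: 23(15) + 43(-8) = 1. So 23^(-1) ≡ 15 mod 43. Verify: 23 × 15 = 345 ≡ 1 mod 43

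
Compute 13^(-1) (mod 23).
Since 23 is prime, by Fermat 13^(-1) ≡ 13^{21} ≡ 16 (mod 23). Verify: 13 × 16 = 208 ≡ 1 (mod 23)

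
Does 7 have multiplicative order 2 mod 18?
Powers of 7 mod 18: 7^1≡7, 7^2≡13, 7^3≡1. 7^2≡13≢1, so ord ≠ 2. No, the actual order is 3.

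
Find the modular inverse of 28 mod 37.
Since 37 is prime, by Fermat 28^(-1) ≡ 28^{35} ≡ 4 (mod 37). Verify: 28 × 4 = 112 ≡ 1 (mod 37)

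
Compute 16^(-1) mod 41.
Since 41 is prime, by Fermat 16^(-1) ≡ 16^{39} ≡ 18 mod 41. Verify: 16 × 18 = 288 ≡ 1 mod 41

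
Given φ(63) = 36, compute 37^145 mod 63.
By Euler: 37^{36} ≡ 1 mod 63 since gcd(37, 63) = 1. 145 = 4×36 + 1. So 37^{145} ≡ 37^{1} ≡ 37 mod 63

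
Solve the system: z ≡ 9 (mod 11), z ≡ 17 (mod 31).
M = 11 × 31 = 341. M₁ = 31, y₁ ≡ 5 (mod 11). M₂ = 11, y₂ ≡ 17 (mod 31). z = 9×31×5 + 17×11×17 ≡ 141 (mod 341)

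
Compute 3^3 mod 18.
3^{3} = 27 ≡ 9 (mod 18)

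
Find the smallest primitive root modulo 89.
g = 3. Powers: [3, 9, 27, 81, 65, 17, 51, 64, 14, 42, ...] generates all 88 non-zero residues.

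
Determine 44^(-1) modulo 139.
Since 139 is prime, by Fermat 44^(-1) ≡ 44^{137} ≡ 79 mod 139. Verify: 44 × 79 = 3476 ≡ 1 mod 139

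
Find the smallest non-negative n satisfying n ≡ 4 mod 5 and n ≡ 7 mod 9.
M = 5 × 9 = 45. M₁ = 9, y₁ ≡ 4 mod 5. M₂ = 5, y₂ ≡ 2 mod 9. n = 4×9×4 + 7×5×2 ≡ 34 mod 45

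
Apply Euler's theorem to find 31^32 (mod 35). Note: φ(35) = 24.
By Euler: 31^{24} ≡ 1 (mod 35) since gcd(31, 35) = 1. 32 = 1×24 + 8. So 31^{32} ≡ 31^{8} ≡ 16 (mod 35)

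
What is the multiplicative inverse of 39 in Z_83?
Since 83 is prime, by Fermat 39^(-1) ≡ 39^{81} ≡ 66 mod 83. Verify: 39 × 66 = 2574 ≡ 1 mod 83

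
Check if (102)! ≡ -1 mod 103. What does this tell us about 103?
(102)! mod 103 = 102. Since this equals -1 mod 103, Wilson confirms 103 is prime.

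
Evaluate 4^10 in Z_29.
By repeated squaring mod 29: 4^{1}≡4, 4^{2}≡16, 4^{4}≡24, 4^{8}≡25. Then 4^{10} = 4^{8+2} ≡ 25 × 16 ≡ 23 mod 29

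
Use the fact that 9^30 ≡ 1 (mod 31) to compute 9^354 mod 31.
By Fermat: 9^{30} ≡ 1 (mod 31). 354 ≡ 24 (mod 30). So 9^{354} ≡ 9^{24} ≡ 4 (mod 31)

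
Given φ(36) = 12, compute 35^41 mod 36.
By Euler: 35^{12} ≡ 1 (mod 36) since gcd(35, 36) = 1. 41 = 3×12 + 5. So 35^{41} ≡ 35^{5} ≡ 35 (mod 36)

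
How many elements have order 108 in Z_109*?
A prime p has φ(p-1) primitive roots; here φ(108) = 36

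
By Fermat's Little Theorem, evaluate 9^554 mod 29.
By Fermat: 9^{28} ≡ 1 mod 29. 554 ≡ 22 mod 28. So 9^{554} ≡ 9^{22} ≡ 20 mod 29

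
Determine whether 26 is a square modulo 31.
By Euler's criterion: 26^{15} ≡ 30 (mod 31). Since this equals -1 (≡ 30), 26 is not a QR.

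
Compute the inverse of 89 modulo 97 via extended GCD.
Extended GCD: 89(12) + 97(-11) = 1. So 89^(-1) ≡ 12 mod 97. Verify: 89 × 12 = 1068 ≡ 1 mod 97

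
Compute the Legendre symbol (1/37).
(1/37) = 1^{18} mod 37 = 1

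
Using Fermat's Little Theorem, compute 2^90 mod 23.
By Fermat: 2^{22} ≡ 1 (mod 23). 90 = 4×22 + 2. So 2^{90} ≡ 2^{2} ≡ 4 (mod 23)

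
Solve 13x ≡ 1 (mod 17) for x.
Since 17 is prime, by Fermat 13^(-1) ≡ 13^{15} ≡ 4 (mod 17). Verify: 13 × 4 = 52 ≡ 1 (mod 17)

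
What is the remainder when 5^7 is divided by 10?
By repeated squaring (mod 10): 5^{1}≡5, 5^{2}≡5, 5^{4}≡5. Then 5^{7} = 5^{4+2+1} ≡ 5 × 5 × 5 ≡ 5 (mod 10)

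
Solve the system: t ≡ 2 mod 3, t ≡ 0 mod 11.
M = 3 × 11 = 33. M₁ = 11, y₁ ≡ 2 mod 3. M₂ = 3, y₂ ≡ 4 mod 11. t = 2×11×2 + 0×3×4 ≡ 11 mod 33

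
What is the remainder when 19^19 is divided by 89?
By repeated squaring mod 89: 19^{1}≡19, 19^{2}≡5, 19^{4}≡25, 19^{8}≡2, 19^{16}≡4. Then 19^{19} = 19^{16+2+1} ≡ 4 × 5 × 19 ≡ 24 mod 89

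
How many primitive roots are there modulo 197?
A prime p has φ(p-1) primitive roots; here φ(196) = 84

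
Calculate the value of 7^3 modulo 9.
7^{3} = 343 ≡ 1 mod 9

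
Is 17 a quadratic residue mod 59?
By Euler's criterion: 17^{29} ≡ 1 (mod 59). Since this equals 1, 17 is a QR.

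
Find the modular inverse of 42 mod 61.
Since 61 is prime, by Fermat 42^(-1) ≡ 42^{59} ≡ 16 (mod 61). Verify: 42 × 16 = 672 ≡ 1 (mod 61)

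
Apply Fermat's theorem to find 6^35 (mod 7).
By Fermat: 6^{6} ≡ 1 (mod 7). 35 = 5×6 + 5. So 6^{35} ≡ 6^{5} ≡ 6 (mod 7)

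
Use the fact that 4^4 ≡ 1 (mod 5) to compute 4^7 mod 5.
By Fermat: 4^{4} ≡ 1 (mod 5). So 4^{7} = 4^{4} · 4^{3} ≡ 4^{3} ≡ 4 (mod 5)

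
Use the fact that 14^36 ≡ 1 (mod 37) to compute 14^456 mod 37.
By Fermat: 14^{36} ≡ 1 (mod 37). 456 ≡ 24 (mod 36). So 14^{456} ≡ 14^{24} ≡ 1 (mod 37)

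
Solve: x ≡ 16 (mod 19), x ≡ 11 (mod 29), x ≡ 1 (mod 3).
M = 19 × 29 × 3 = 1653. M₁ = 87, y₁ ≡ 7 (mod 19). M₂ = 57, y₂ ≡ 28 (mod 29). M₃ = 551, y₃ ≡ 2 (mod 3). x = 16×87×7 + 11×57×28 + 1×551×2 ≡ 301 (mod 1653)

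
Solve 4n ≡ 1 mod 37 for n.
Since 37 is prime, by Fermat 4^(-1) ≡ 4^{35} ≡ 28 mod 37. Verify: 4 × 28 = 112 ≡ 1 mod 37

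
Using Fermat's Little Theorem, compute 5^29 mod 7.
By Fermat: 5^{6} ≡ 1 mod 7. 29 = 4×6 + 5. So 5^{29} ≡ 5^{5} ≡ 3 mod 7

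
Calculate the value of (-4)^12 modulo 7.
Using Fermat: (-4)^{6} ≡ 1 mod 7. 12 ≡ 0 mod 6. So (-4)^{12} ≡ (-4)^{0} ≡ 1 mod 7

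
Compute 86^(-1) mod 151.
Since 151 is prime, by Fermat 86^(-1) ≡ 86^{149} ≡ 72 mod 151. Verify: 86 × 72 = 6192 ≡ 1 mod 151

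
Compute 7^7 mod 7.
By repeated squaring (mod 7): 7^{1}≡0, 7^{2}≡0, 7^{4}≡0. Then 7^{7} = 7^{4+2+1} ≡ 0 × 0 × 0 ≡ 0 (mod 7)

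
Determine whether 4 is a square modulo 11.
By Euler's criterion: 4^{5} ≡ 1 (mod 11). Since this equals 1, 4 is a QR.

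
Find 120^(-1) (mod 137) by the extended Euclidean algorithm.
Extended GCD: 120(8) + 137(-7) = 1. So 120^(-1) ≡ 8 (mod 137). Verify: 120 × 8 = 960 ≡ 1 (mod 137)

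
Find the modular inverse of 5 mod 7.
Since 7 is prime, by Fermat 5^(-1) ≡ 5^{5} ≡ 3 mod 7. Verify: 5 × 3 = 15 ≡ 1 mod 7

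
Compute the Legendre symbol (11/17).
(11/17) = 11^{8} mod 17 = -1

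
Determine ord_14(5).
Powers of 5 mod 14: 5^1≡5, 5^2≡11, 5^3≡13, 5^4≡9, 5^5≡3, 5^6≡1. Order = 6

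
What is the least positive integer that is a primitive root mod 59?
g = 2. Powers: [2, 4, 8, 16, 32, 5, 10, 20, 40, 21, ...] generates all 58 non-zero residues.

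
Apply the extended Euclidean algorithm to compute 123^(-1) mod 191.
Extended GCD: 123(-59) + 191(38) = 1. So 123^(-1) ≡ -59 ≡ 132 mod 191. Verify: 123 × 132 = 16236 ≡ 1 mod 191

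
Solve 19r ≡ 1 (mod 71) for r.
Since 71 is prime, by Fermat 19^(-1) ≡ 19^{69} ≡ 15 (mod 71). Verify: 19 × 15 = 285 ≡ 1 (mod 71)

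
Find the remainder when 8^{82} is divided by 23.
By Fermat: 8^{22} ≡ 1 (mod 23). 82 = 3×22 + 16. So 8^{82} ≡ 8^{16} ≡ 16 (mod 23)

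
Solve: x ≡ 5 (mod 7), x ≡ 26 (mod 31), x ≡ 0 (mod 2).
M = 7 × 31 × 2 = 434. M₁ = 62, y₁ ≡ 6 (mod 7). M₂ = 14, y₂ ≡ 20 (mod 31). M₃ = 217, y₃ ≡ 1 (mod 2). x = 5×62×6 + 26×14×20 + 0×217×1 ≡ 26 (mod 434)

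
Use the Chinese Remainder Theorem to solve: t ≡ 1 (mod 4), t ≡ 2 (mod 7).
M = 4 × 7 = 28. M₁ = 7, y₁ ≡ 3 (mod 4). M₂ = 4, y₂ ≡ 2 (mod 7). t = 1×7×3 + 2×4×2 ≡ 9 (mod 28)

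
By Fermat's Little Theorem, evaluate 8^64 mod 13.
By Fermat: 8^{12} ≡ 1 mod 13. 64 = 5×12 + 4. So 8^{64} ≡ 8^{4} ≡ 1 mod 13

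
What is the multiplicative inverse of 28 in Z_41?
Since 41 is prime, by Fermat 28^(-1) ≡ 28^{39} ≡ 22 (mod 41). Verify: 28 × 22 = 616 ≡ 1 (mod 41)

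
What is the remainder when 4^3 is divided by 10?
4^{3} = 64 ≡ 4 mod 10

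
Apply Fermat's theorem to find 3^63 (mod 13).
By Fermat: 3^{12} ≡ 1 (mod 13). 63 = 5×12 + 3. So 3^{63} ≡ 3^{3} ≡ 1 (mod 13)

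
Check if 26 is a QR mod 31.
By Euler's criterion: 26^{15} ≡ 30 (mod 31). Since this equals -1 (≡ 30), 26 is not a QR.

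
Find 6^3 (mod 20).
6^{3} = 216 ≡ 16 (mod 20)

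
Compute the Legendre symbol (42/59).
(42/59) = 42^{29} mod 59 = -1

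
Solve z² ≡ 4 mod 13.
The square roots of 4 mod 13 are 11 and 2. Verify: 11² = 121 ≡ 4 mod 13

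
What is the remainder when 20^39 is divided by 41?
By repeated squaring (mod 41): 20^{1}≡20, 20^{2}≡31, 20^{4}≡18, 20^{8}≡37, 20^{16}≡16, 20^{32}≡10. Then 20^{39} = 20^{32+4+2+1} ≡ 10 × 18 × 31 × 20 ≡ 39 (mod 41)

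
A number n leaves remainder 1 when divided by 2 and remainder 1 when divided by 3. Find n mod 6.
M = 2 × 3 = 6. M₁ = 3, y₁ ≡ 1 mod 2. M₂ = 2, y₂ ≡ 2 mod 3. n = 1×3×1 + 1×2×2 ≡ 1 mod 6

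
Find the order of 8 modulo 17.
Powers of 8 mod 17: 8^1≡8, 8^2≡13, 8^3≡2, 8^4≡16, 8^5≡9, 8^6≡4, 8^7≡15, 8^8≡1. Order = 8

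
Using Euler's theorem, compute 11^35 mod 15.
By Euler: 11^{8} ≡ 1 mod 15 since gcd(11, 15) = 1. 35 = 4×8 + 3. So 11^{35} ≡ 11^{3} ≡ 11 mod 15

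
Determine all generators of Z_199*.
There are φ(198) = 60 primitive roots mod 199: {3, 6, 15, 22, 30, 34, 38, 39, 41, 44, 48, 54, 68, 69, 71, 73, 75, 77, 84, 87, 95, 97, 99, 105, 108, 110, 113, 118, 119, 120, 127, 129, 133, 134, 142, 143, 146, 148, 149, 150, 152, 153, 154, 163, 164, 166, 167, 168, 170, 173, 176, 179, 183, 185, 186, 189, 190, 192, 195, 197}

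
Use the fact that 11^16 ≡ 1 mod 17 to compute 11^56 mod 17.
By Fermat: 11^{16} ≡ 1 mod 17. 56 = 3×16 + 8. So 11^{56} ≡ 11^{8} ≡ 16 mod 17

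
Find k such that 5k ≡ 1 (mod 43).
Since 43 is prime, by Fermat 5^(-1) ≡ 5^{41} ≡ 26 (mod 43). Verify: 5 × 26 = 130 ≡ 1 (mod 43)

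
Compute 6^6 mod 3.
By repeated squaring (mod 3): 6^{1}≡0, 6^{2}≡0, 6^{4}≡0. Then 6^{6} = 6^{4+2} ≡ 0 × 0 ≡ 0 (mod 3)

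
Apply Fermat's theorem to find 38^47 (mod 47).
By Fermat: 38^{46} ≡ 1 (mod 47). So 38^{47} = 38^{46} · 38^{1} ≡ 38^{1} ≡ 38 (mod 47)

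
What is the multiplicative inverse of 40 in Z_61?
Since 61 is prime, by Fermat 40^(-1) ≡ 40^{59} ≡ 29 (mod 61). Verify: 40 × 29 = 1160 ≡ 1 (mod 61)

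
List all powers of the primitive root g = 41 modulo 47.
41^1, 41^2, ..., 41^{46} mod 47: [41, 36, 19, 27, 26, 32, 43, 24, 44, 18, 33, 37, 13, 16, 45, 12, 22, 9, 40, 42, 30, 8, 46, 6, 11, 28, 20, 21, 15, 4, 23, 3, 29, 14, 10, 34, 31, 2, 35, 25, 38, 7, 5, 17, 39, 1]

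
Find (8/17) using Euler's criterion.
(8/17) = 8^{8} mod 17 = 1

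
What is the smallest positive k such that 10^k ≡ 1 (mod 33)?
Powers of 10 mod 33: 10^1≡10, 10^2≡1. So the order of 10 is 2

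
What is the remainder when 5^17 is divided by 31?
By repeated squaring mod 31: 5^{1}≡5, 5^{2}≡25, 5^{4}≡5, 5^{8}≡25, 5^{16}≡5. Then 5^{17} = 5^{16+1} ≡ 5 × 5 ≡ 25 mod 31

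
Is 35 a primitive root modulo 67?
35^{33} ≡ 1 mod 67 and 33 < 66, so ord_67(35) = 33 ≠ 66 and 35 is not a primitive root.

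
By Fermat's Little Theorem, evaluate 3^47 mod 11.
By Fermat: 3^{10} ≡ 1 mod 11. 47 = 4×10 + 7. So 3^{47} ≡ 3^{7} ≡ 9 mod 11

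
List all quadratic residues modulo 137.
Quadratic residues modulo 137: {1, 2, 4, 7, 8, 9, 11, 14, 15, 16, 17, 18, 19, 22, 25, 28, 30, 32, 34, 36, 37, 38, 39, 44, 49, 50, 56, 59, 60, 61, 63, 64, 65, 68, 69, 72, 73, 74, 76, 77, 78, 81, 87, 88, 93, 98, 99, 100, 101, 103, 105, 107, 109, 112, 115, 118, 119, 120, 121, 122, 123, 126, 128, 129, 130, 133, 135, 136}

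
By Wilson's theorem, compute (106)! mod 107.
By Wilson's theorem, (106)! ≡ -1 ≡ 106 mod 107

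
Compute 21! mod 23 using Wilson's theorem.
(22)! = (21)! × (22) ≡ -1 mod 23. So (21)! ≡ -1 × (22)^(-1) ≡ (-1)×(-1) = 1 mod 23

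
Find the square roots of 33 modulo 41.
The square roots of 33 mod 41 are 19 and 22. Verify: 19² = 361 ≡ 33 mod 41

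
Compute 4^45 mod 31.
Using Fermat: 4^{30} ≡ 1 (mod 31). 45 ≡ 15 (mod 30). So 4^{45} ≡ 4^{15} ≡ 1 (mod 31)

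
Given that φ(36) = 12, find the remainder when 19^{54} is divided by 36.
By Euler: 19^{12} ≡ 1 mod 36 since gcd(19, 36) = 1. 54 = 4×12 + 6. So 19^{54} ≡ 19^{6} ≡ 1 mod 36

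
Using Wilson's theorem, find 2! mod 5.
(4)! = (2)! × (3) × (4) ≡ -1 mod 5. So (2)! ≡ -1 × [(4)(3)]^(-1) ≡ 2 mod 5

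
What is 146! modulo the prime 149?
(148)! = (146)! × (147) × (148) ≡ -1 (mod 149). So (146)! ≡ -1 × [(148)(147)]^(-1) ≡ 74 (mod 149)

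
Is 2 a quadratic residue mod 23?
By Euler's criterion: 2^{11} ≡ 1 mod 23. Since this equals 1, 2 is a QR.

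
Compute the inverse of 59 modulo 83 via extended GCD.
Extended GCD: 59(38) + 83(-27) = 1. So 59^(-1) ≡ 38 mod 83. Verify: 59 × 38 = 2242 ≡ 1 mod 83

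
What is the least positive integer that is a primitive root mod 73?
g = 5. For each prime q|72: 5^{36}≡72, 5^{24}≡8, none ≡ 1, so ord_73(5) = 72 and 5 is a primitive root.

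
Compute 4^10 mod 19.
By repeated squaring (mod 19): 4^{1}≡4, 4^{2}≡16, 4^{4}≡9, 4^{8}≡5. Then 4^{10} = 4^{8+2} ≡ 5 × 16 ≡ 4 (mod 19)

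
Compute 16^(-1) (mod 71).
Since 71 is prime, by Fermat 16^(-1) ≡ 16^{69} ≡ 40 (mod 71). Verify: 16 × 40 = 640 ≡ 1 (mod 71)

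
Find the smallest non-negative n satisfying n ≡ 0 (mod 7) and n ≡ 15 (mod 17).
M = 7 × 17 = 119. M₁ = 17, y₁ ≡ 5 (mod 7). M₂ = 7, y₂ ≡ 5 (mod 17). n = 0×17×5 + 15×7×5 ≡ 49 (mod 119)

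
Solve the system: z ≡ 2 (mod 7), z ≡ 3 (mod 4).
M = 7 × 4 = 28. M₁ = 4, y₁ ≡ 2 (mod 7). M₂ = 7, y₂ ≡ 3 (mod 4). z = 2×4×2 + 3×7×3 ≡ 23 (mod 28)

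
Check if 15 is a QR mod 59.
By Euler's criterion: 15^{29} ≡ 1 mod 59. Since this equals 1, 15 is a QR.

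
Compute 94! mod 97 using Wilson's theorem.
(96)! = (94)! × (95) × (96) ≡ -1 mod 97. So (94)! ≡ -1 × [(96)(95)]^(-1) ≡ 48 mod 97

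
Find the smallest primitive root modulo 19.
g = 2. For each prime q|18: 2^{9}≡18, 2^{6}≡7, none ≡ 1, so ord_19(2) = 18 and 2 is a primitive root.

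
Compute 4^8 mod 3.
Using Fermat: 4^{2} ≡ 1 (mod 3). 8 ≡ 0 (mod 2). So 4^{8} ≡ 4^{0} ≡ 1 (mod 3)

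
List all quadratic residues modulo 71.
QRs mod 71: {1, 2, 3, 4, 5, 6, 8, 9, 10, 12, 15, 16, 18, 19, 20, 24, 25, 27, 29, 30, 32, 36, 37, 38, 40, 43, 45, 48, 49, 50, 54, 57, 58, 60, 64}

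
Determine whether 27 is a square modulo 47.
By Euler's criterion: 27^{23} ≡ 1 (mod 47). Since this equals 1, 27 is a QR.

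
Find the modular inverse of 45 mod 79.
Since 79 is prime, by Fermat 45^(-1) ≡ 45^{77} ≡ 72 mod 79. Verify: 45 × 72 = 3240 ≡ 1 mod 79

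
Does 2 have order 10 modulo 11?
ord_11(2) divides 10. For each prime q|10: 2^{5}≡10, 2^{2}≡4, none ≡ 1. So 2 has order 10 and is a primitive root mod 11.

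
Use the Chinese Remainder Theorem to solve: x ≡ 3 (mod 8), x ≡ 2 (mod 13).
M = 8 × 13 = 104. M₁ = 13, y₁ ≡ 5 (mod 8). M₂ = 8, y₂ ≡ 5 (mod 13). x = 3×13×5 + 2×8×5 ≡ 67 (mod 104)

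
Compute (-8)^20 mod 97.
By repeated squaring (mod 97): (-8)^{1}≡89, (-8)^{2}≡64, (-8)^{4}≡22, (-8)^{8}≡96, (-8)^{16}≡1. Then (-8)^{20} = (-8)^{16+4} ≡ 1 × 22 ≡ 22 (mod 97)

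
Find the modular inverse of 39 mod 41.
Since 41 is prime, by Fermat 39^(-1) ≡ 39^{39} ≡ 20 (mod 41). Verify: 39 × 20 = 780 ≡ 1 (mod 41)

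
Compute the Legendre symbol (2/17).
(2/17) = 2^{8} mod 17 = 1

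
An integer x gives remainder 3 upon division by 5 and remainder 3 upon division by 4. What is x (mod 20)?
M = 5 × 4 = 20. M₁ = 4, y₁ ≡ 4 (mod 5). M₂ = 5, y₂ ≡ 1 (mod 4). x = 3×4×4 + 3×5×1 ≡ 3 (mod 20)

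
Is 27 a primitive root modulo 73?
27^{4} ≡ 1 mod 73 and 4 < 72, so ord_73(27) = 4 ≠ 72 and 27 is not a primitive root.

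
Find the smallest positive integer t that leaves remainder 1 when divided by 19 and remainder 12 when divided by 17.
M = 19 × 17 = 323. M₁ = 17, y₁ ≡ 9 mod 19. M₂ = 19, y₂ ≡ 9 mod 17. t = 1×17×9 + 12×19×9 ≡ 267 mod 323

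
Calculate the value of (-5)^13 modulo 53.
By repeated squaring mod 53: (-5)^{1}≡48, (-5)^{2}≡25, (-5)^{4}≡42, (-5)^{8}≡15. Then (-5)^{13} = (-5)^{8+4+1} ≡ 15 × 42 × 48 ≡ 30 mod 53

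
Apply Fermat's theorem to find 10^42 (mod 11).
By Fermat: 10^{10} ≡ 1 (mod 11). 42 = 4×10 + 2. So 10^{42} ≡ 10^{2} ≡ 1 (mod 11)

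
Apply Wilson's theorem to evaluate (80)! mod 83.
(82)! = (80)! × (81) × (82) ≡ -1 mod 83. So (80)! ≡ -1 × [(82)(81)]^(-1) ≡ 41 mod 83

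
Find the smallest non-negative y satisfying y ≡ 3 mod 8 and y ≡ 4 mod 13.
M = 8 × 13 = 104. M₁ = 13, y₁ ≡ 5 mod 8. M₂ = 8, y₂ ≡ 5 mod 13. y = 3×13×5 + 4×8×5 ≡ 43 mod 104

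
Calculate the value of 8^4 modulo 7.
8^{4} = 4096 ≡ 1 mod 7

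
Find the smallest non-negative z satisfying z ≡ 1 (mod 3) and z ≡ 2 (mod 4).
M = 3 × 4 = 12. M₁ = 4, y₁ ≡ 1 (mod 3). M₂ = 3, y₂ ≡ 3 (mod 4). z = 1×4×1 + 2×3×3 ≡ 10 (mod 12)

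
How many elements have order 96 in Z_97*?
A prime p has φ(p-1) primitive roots; here φ(96) = 32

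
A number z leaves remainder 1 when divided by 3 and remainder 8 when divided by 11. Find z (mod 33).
M = 3 × 11 = 33. M₁ = 11, y₁ ≡ 2 (mod 3). M₂ = 3, y₂ ≡ 4 (mod 11). z = 1×11×2 + 8×3×4 ≡ 19 (mod 33)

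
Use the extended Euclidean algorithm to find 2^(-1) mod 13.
Extended GCD: 2(-6) + 13(1) = 1. So 2^(-1) ≡ -6 ≡ 7 mod 13. Verify: 2 × 7 = 14 ≡ 1 mod 13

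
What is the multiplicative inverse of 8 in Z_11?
Since 11 is prime, by Fermat 8^(-1) ≡ 8^{9} ≡ 7 (mod 11). Verify: 8 × 7 = 56 ≡ 1 (mod 11)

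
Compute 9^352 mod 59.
Using Fermat: 9^{58} ≡ 1 mod 59. 352 ≡ 4 mod 58. So 9^{352} ≡ 9^{4} ≡ 12 mod 59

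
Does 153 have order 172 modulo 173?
ord_173(153) divides 172. For each prime q|172: 153^{86}≡172, 153^{4}≡148, none ≡ 1. So 153 has order 172 and is a primitive root mod 173.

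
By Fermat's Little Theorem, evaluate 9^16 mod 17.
By Fermat's Little Theorem, 9^{16} ≡ 1 mod 17 since 17 is prime and gcd(9, 17) = 1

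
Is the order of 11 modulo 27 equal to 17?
Powers of 11 mod 27: 11^1≡11, 11^2≡13, 11^3≡8, 11^4≡7, 11^5≡23, 11^6≡10, 11^7≡2, 11^8≡22, 11^9≡26, 11^10≡16, 11^11≡14, 11^12≡19, 11^13≡20, 11^14≡4, 11^15≡17, 11^16≡25, 11^17≡5, 11^18≡1. 11^17≡5≢1, so ord ≠ 17. No, the actual order is 18.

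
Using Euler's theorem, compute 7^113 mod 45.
By Euler: 7^{24} ≡ 1 (mod 45) since gcd(7, 45) = 1. 113 = 4×24 + 17. So 7^{113} ≡ 7^{17} ≡ 22 (mod 45)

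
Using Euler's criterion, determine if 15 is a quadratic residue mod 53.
By Euler's criterion: 15^{26} ≡ 1 mod 53. Since this equals 1, 15 is a QR.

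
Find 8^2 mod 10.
8^{2} = 64 ≡ 4 mod 10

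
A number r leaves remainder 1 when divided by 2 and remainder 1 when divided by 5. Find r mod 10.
M = 2 × 5 = 10. M₁ = 5, y₁ ≡ 1 mod 2. M₂ = 2, y₂ ≡ 3 mod 5. r = 1×5×1 + 1×2×3 ≡ 1 mod 10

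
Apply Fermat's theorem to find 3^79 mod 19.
By Fermat: 3^{18} ≡ 1 mod 19. 79 = 4×18 + 7. So 3^{79} ≡ 3^{7} ≡ 2 mod 19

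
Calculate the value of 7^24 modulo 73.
By repeated squaring mod 73: 7^{1}≡7, 7^{2}≡49, 7^{4}≡65, 7^{8}≡64, 7^{16}≡8. Then 7^{24} = 7^{16+8} ≡ 8 × 64 ≡ 1 mod 73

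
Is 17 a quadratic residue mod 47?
By Euler's criterion: 17^{23} ≡ 1 mod 47. Since this equals 1, 17 is a QR.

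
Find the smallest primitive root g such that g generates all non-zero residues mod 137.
g = 3. For each prime q|136: 3^{68}≡136, 3^{8}≡122, none ≡ 1, so ord_137(3) = 136 and 3 is a primitive root.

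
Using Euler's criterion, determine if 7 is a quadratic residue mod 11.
By Euler's criterion: 7^{5} ≡ 10 (mod 11). Since this equals -1 (≡ 10), 7 is not a QR.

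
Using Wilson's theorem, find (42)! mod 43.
By Wilson's theorem, (42)! ≡ -1 ≡ 42 (mod 43)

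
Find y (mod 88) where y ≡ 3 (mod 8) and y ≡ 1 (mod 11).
M = 8 × 11 = 88. M₁ = 11, y₁ ≡ 3 (mod 8). M₂ = 8, y₂ ≡ 7 (mod 11). y = 3×11×3 + 1×8×7 ≡ 67 (mod 88)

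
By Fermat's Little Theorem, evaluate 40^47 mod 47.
By Fermat: 40^{46} ≡ 1 (mod 47). So 40^{47} = 40^{46} · 40^{1} ≡ 40^{1} ≡ 40 (mod 47)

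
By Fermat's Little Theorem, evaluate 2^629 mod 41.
By Fermat: 2^{40} ≡ 1 (mod 41). 629 ≡ 29 (mod 40). So 2^{629} ≡ 2^{29} ≡ 20 (mod 41)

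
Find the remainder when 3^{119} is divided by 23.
By Fermat: 3^{22} ≡ 1 mod 23. 119 = 5×22 + 9. So 3^{119} ≡ 3^{9} ≡ 18 mod 23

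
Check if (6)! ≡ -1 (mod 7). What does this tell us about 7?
(6)! mod 7 = 6. Since this equals -1 (mod 7), Wilson confirms 7 is prime.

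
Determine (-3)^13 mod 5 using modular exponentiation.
Using Fermat: (-3)^{4} ≡ 1 (mod 5). 13 ≡ 1 (mod 4). So (-3)^{13} ≡ (-3)^{1} ≡ 2 (mod 5)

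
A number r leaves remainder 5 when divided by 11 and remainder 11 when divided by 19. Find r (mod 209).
M = 11 × 19 = 209. M₁ = 19, y₁ ≡ 7 (mod 11). M₂ = 11, y₂ ≡ 7 (mod 19). r = 5×19×7 + 11×11×7 ≡ 49 (mod 209)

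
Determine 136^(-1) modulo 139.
Since 139 is prime, by Fermat 136^(-1) ≡ 136^{137} ≡ 46 mod 139. Verify: 136 × 46 = 6256 ≡ 1 mod 139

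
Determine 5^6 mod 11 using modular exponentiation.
By repeated squaring mod 11: 5^{1}≡5, 5^{2}≡3, 5^{4}≡9. Then 5^{6} = 5^{4+2} ≡ 9 × 3 ≡ 5 mod 11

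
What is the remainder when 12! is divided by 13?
By Wilson's theorem, (12)! ≡ -1 ≡ 12 mod 13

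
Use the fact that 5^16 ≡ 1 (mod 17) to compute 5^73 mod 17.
By Fermat: 5^{16} ≡ 1 (mod 17). 73 = 4×16 + 9. So 5^{73} ≡ 5^{9} ≡ 12 (mod 17)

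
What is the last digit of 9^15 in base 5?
Using Fermat: 9^{4} ≡ 1 (mod 5). 15 ≡ 3 (mod 4). So 9^{15} ≡ 9^{3} ≡ 4 (mod 5)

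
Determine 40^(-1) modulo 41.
Since 41 is prime, by Fermat 40^(-1) ≡ 40^{39} ≡ 40 mod 41. Verify: 40 × 40 = 1600 ≡ 1 mod 41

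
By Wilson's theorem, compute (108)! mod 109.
By Wilson's theorem, (108)! ≡ -1 ≡ 108 mod 109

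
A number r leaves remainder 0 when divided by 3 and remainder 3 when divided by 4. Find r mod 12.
M = 3 × 4 = 12. M₁ = 4, y₁ ≡ 1 mod 3. M₂ = 3, y₂ ≡ 3 mod 4. r = 0×4×1 + 3×3×3 ≡ 3 mod 12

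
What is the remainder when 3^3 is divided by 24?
3^{3} = 27 ≡ 3 mod 24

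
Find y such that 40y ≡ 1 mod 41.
Since 41 is prime, by Fermat 40^(-1) ≡ 40^{39} ≡ 40 mod 41. Verify: 40 × 40 = 1600 ≡ 1 mod 41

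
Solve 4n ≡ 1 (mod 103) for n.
Since 103 is prime, by Fermat 4^(-1) ≡ 4^{101} ≡ 26 (mod 103). Verify: 4 × 26 = 104 ≡ 1 (mod 103)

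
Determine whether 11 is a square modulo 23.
By Euler's criterion: 11^{11} ≡ 22 (mod 23). Since this equals -1 (≡ 22), 11 is not a QR.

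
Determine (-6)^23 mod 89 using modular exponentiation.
By repeated squaring mod 89: (-6)^{1}≡83, (-6)^{2}≡36, (-6)^{4}≡50, (-6)^{8}≡8, (-6)^{16}≡64. Then (-6)^{23} = (-6)^{16+4+2+1} ≡ 64 × 50 × 36 × 83 ≡ 63 mod 89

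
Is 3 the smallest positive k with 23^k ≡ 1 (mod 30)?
Powers of 23 mod 30: 23^1≡23, 23^2≡19, 23^3≡17, 23^4≡1. 23^3≡17≢1, so ord ≠ 3. No, the actual order is 4.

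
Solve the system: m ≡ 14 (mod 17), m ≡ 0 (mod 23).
M = 17 × 23 = 391. M₁ = 23, y₁ ≡ 3 (mod 17). M₂ = 17, y₂ ≡ 19 (mod 23). m = 14×23×3 + 0×17×19 ≡ 184 (mod 391)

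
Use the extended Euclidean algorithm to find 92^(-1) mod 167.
Extended GCD: 92(-49) + 167(27) = 1. So 92^(-1) ≡ -49 ≡ 118 (mod 167). Verify: 92 × 118 = 10856 ≡ 1 (mod 167)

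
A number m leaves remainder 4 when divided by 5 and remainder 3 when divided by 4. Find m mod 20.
M = 5 × 4 = 20. M₁ = 4, y₁ ≡ 4 mod 5. M₂ = 5, y₂ ≡ 1 mod 4. m = 4×4×4 + 3×5×1 ≡ 19 mod 20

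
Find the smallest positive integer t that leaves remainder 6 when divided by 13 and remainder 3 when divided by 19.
M = 13 × 19 = 247. M₁ = 19, y₁ ≡ 11 (mod 13). M₂ = 13, y₂ ≡ 3 (mod 19). t = 6×19×11 + 3×13×3 ≡ 136 (mod 247)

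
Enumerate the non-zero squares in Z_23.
Quadratic residues modulo 23: {1, 2, 3, 4, 6, 8, 9, 12, 13, 16, 18}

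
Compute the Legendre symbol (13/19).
(13/19) = 13^{9} mod 19 = -1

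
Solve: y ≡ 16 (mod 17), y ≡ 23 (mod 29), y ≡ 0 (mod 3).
M = 17 × 29 × 3 = 1479. M₁ = 87, y₁ ≡ 9 (mod 17). M₂ = 51, y₂ ≡ 4 (mod 29). M₃ = 493, y₃ ≡ 1 (mod 3). y = 16×87×9 + 23×51×4 + 0×493×1 ≡ 951 (mod 1479)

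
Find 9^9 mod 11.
By repeated squaring mod 11: 9^{1}≡9, 9^{2}≡4, 9^{4}≡5, 9^{8}≡3. Then 9^{9} = 9^{8+1} ≡ 3 × 9 ≡ 5 mod 11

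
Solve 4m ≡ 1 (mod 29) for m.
Since 29 is prime, by Fermat 4^(-1) ≡ 4^{27} ≡ 22 (mod 29). Verify: 4 × 22 = 88 ≡ 1 (mod 29)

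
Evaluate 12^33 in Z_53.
By repeated squaring (mod 53): 12^{1}≡12, 12^{2}≡38, 12^{4}≡13, 12^{8}≡10, 12^{16}≡47, 12^{32}≡36. Then 12^{33} = 12^{32+1} ≡ 36 × 12 ≡ 8 (mod 53)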